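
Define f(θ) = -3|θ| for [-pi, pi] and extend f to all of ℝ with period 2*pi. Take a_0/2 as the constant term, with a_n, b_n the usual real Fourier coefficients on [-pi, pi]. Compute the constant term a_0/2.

-3*pi/2

a_0 = 1/pi ∫_{-pi}^{pi} f(θ) dθ = 1/pi · (-3*pi**2) = -3*pi.
So the constant term a_0/2 = -3*pi/2.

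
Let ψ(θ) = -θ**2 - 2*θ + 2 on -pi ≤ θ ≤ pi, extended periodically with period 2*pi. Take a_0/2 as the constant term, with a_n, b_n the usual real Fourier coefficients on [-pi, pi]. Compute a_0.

4 - 2*pi**2/3

a_0 = 1/pi ∫_{-pi}^{pi} ψ(θ) dθ = 1/pi · (2*pi*(6 - pi**2)/3) = 4 - 2*pi**2/3.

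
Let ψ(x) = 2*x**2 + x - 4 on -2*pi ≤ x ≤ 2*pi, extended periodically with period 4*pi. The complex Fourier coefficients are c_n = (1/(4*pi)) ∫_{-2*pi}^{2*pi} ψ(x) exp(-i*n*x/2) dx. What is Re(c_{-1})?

Since ψ is real-valued, Re(c_{-1}) = (1/(4*pi)) ∫_{-2*pi}^{2*pi} ψ(x) cos(-x/2) dx = a_{1}/2.
Integrating by parts twice (tabular method), an antiderivative of (2*x**2 + x - 4) cos(-x/2) is 4*x**2*sin(x/2) + 2*x*sin(x/2) + 16*x*cos(x/2) - 40*sin(x/2) + 4*cos(x/2); evaluating from -2*pi to 2*pi: ∫_{-2*pi}^{2*pi} (2*x**2 + x - 4) cos(-x/2) dx = (-32*pi - 4) - (-4 + 32*pi) = -64*pi.
Hence Re(c_{-1}) = (1/(4*pi))·(-64*pi) = -16.

-16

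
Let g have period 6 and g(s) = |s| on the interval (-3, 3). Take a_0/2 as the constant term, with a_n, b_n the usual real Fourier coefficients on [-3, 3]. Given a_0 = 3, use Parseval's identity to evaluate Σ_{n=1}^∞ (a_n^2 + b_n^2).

Parseval: a_0^2/2 + Σ_{n≥1} (a_n^2+b_n^2) = 1/3 ∫_{-3}^{3} g(s)^2 ds = 6.
Subtract a_0^2/2 = 9/2: Σ (a_n^2+b_n^2) = 3/2.

3/2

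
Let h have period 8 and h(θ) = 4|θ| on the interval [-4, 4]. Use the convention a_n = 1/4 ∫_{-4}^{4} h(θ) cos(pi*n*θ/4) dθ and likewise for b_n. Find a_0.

a_0 = 1/4 ∫_{-4}^{4} h(θ) dθ = 1/4 · (64) = 16.

16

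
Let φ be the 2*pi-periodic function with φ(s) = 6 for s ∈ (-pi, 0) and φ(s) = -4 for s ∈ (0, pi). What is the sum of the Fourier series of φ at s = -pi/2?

φ is continuous at s = -pi/2 with value 6, so the series converges to 6 there.

6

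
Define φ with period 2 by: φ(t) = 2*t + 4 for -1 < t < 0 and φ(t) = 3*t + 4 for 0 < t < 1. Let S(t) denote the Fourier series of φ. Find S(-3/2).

11/2

t = -3/2 differs from t = 1/2 by -1 full period(s), and the series is 2-periodic.
φ is continuous at t = 1/2 with value 11/2, so the series converges to 11/2 there.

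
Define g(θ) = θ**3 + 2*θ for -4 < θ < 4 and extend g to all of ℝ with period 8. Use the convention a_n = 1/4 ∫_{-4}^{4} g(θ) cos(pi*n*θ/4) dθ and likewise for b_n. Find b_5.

48*(-16 + 75*pi**2)/(125*pi**3)

b_5 = 1/4 ∫_{-4}^{4} g(θ) sin(5*pi*θ/4) dθ.
g is odd and sin(5*pi*θ/4) is odd, so the integrand is even and b_5 = 1/2 ∫_0^{4} g(θ) sin(5*pi*θ/4) dθ.
Integrating by parts three times (tabular method), an antiderivative of (θ**3 + 2*θ) sin(5*pi*θ/4) is -4*θ**3*cos(5*pi*θ/4)/(5*pi) + 48*θ**2*sin(5*pi*θ/4)/(25*pi**2) - 8*θ*cos(5*pi*θ/4)/(5*pi) + 384*θ*cos(5*pi*θ/4)/(125*pi**3) - 1536*sin(5*pi*θ/4)/(625*pi**4) + 32*sin(5*pi*θ/4)/(25*pi**2); evaluating from 0 to 4: ∫_{0}^{4} (θ**3 + 2*θ) sin(5*pi*θ/4) dθ = (96*(-16 + 75*pi**2)/(125*pi**3)) - (0) = 96*(-16 + 75*pi**2)/(125*pi**3).
Hence b_5 = (1/2)·(96*(-16 + 75*pi**2)/(125*pi**3)) = 48*(-16 + 75*pi**2)/(125*pi**3).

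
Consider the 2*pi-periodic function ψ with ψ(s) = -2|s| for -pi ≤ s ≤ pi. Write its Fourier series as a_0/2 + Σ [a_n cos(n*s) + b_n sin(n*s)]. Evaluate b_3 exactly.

0

b_3 = 1/pi ∫_{-pi}^{pi} ψ(s) sin(3*s) ds.
ψ is even and sin(3*s) is odd, so the integrand is odd over a symmetric interval and the integral vanishes.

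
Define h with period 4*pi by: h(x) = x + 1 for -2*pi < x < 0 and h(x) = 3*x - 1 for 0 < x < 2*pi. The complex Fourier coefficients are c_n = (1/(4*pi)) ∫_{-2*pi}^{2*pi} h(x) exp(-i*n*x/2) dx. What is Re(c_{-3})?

-4/(9*pi)

Since h is real-valued, Re(c_{-3}) = (1/(4*pi)) ∫_{-2*pi}^{2*pi} h(x) cos(-3*x/2) dx = a_{3}/2.
Split the integral at the breakpoints.
Integrating by parts (boundary term plus one more integral), an antiderivative of (x + 1) cos(-3*x/2) is 2*x*sin(3*x/2)/3 + 2*sin(3*x/2)/3 + 4*cos(3*x/2)/9; evaluating from -2*pi to 0: ∫_{-2*pi}^{0} (x + 1) cos(-3*x/2) dx = (4/9) - (-4/9) = 8/9.
Integrating by parts (boundary term plus one more integral), an antiderivative of (3*x - 1) cos(-3*x/2) is 2*x*sin(3*x/2) - 2*sin(3*x/2)/3 + 4*cos(3*x/2)/3; evaluating from 0 to 2*pi: ∫_{0}^{2*pi} (3*x - 1) cos(-3*x/2) dx = (-4/3) - (4/3) = -8/3.
So ∫_{-2*pi}^{2*pi} h(x) cos(-3*x/2) dx = -16/9.
Hence Re(c_{-3}) = (1/(4*pi))·(-16/9) = -4/(9*pi).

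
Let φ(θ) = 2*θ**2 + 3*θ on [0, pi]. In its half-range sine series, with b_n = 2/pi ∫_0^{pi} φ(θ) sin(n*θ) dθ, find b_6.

-2*pi/3 - 1

b_6 = 2/pi ∫_0^{pi} (2*θ**2 + 3*θ) sin(6*θ) dθ.
Integrating by parts twice (tabular method), an antiderivative of (2*θ**2 + 3*θ) sin(6*θ) is -θ**2*cos(6*θ)/3 + θ*sin(6*θ)/9 - θ*cos(6*θ)/2 + sin(6*θ)/12 + cos(6*θ)/54; evaluating from 0 to pi: ∫_{0}^{pi} (2*θ**2 + 3*θ) sin(6*θ) dθ = (-pi**2/3 - pi/2 + 1/54) - (1/54) = -pi*(3 + 2*pi)/6.
Hence b_6 = (2/pi)·(-pi*(3 + 2*pi)/6) = -2*pi/3 - 1.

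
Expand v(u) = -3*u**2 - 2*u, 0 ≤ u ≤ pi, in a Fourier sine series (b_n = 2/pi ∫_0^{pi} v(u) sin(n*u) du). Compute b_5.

2*(-75*pi**2 - 50*pi + 12)/(125*pi)

b_5 = 2/pi ∫_0^{pi} (-3*u**2 - 2*u) sin(5*u) du.
Integrating by parts twice (tabular method), an antiderivative of (-3*u**2 - 2*u) sin(5*u) is 3*u**2*cos(5*u)/5 - 6*u*sin(5*u)/25 + 2*u*cos(5*u)/5 - 2*sin(5*u)/25 - 6*cos(5*u)/125; evaluating from 0 to pi: ∫_{0}^{pi} (-3*u**2 - 2*u) sin(5*u) du = (-3*pi**2/5 - 2*pi/5 + 6/125) - (-6/125) = -3*pi**2/5 - 2*pi/5 + 12/125.
Hence b_5 = (2/pi)·(-3*pi**2/5 - 2*pi/5 + 12/125) = 2*(-75*pi**2 - 50*pi + 12)/(125*pi).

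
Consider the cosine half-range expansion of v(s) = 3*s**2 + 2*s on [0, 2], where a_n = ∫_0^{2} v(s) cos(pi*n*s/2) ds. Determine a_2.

a_2 = ∫_0^{2} (3*s**2 + 2*s) cos(pi*s) ds.
Integrating by parts twice (tabular method), an antiderivative of (3*s**2 + 2*s) cos(pi*s) is 3*s**2*sin(pi*s)/pi + 2*s*sin(pi*s)/pi + 6*s*cos(pi*s)/pi**2 - 6*sin(pi*s)/pi**3 + 2*cos(pi*s)/pi**2; evaluating from 0 to 2: ∫_{0}^{2} (3*s**2 + 2*s) cos(pi*s) ds = (14/pi**2) - (2/pi**2) = 12/pi**2.
Hence a_2 = 12/pi**2.

12/pi**2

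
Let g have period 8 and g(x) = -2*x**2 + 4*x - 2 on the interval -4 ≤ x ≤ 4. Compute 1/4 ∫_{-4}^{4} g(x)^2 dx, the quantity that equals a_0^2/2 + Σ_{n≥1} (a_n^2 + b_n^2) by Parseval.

3368/5

1/4 ∫_{-4}^{4} g(x)^2 dx = 1/4 · (13472/5) = 3368/5.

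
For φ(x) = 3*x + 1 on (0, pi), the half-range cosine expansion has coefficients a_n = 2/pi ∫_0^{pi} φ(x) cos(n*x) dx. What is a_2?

0

a_2 = 2/pi ∫_0^{pi} (3*x + 1) cos(2*x) dx.
Integrating by parts (boundary term plus one more integral), an antiderivative of (3*x + 1) cos(2*x) is 3*x*sin(2*x)/2 + sin(2*x)/2 + 3*cos(2*x)/4; evaluating from 0 to pi: ∫_{0}^{pi} (3*x + 1) cos(2*x) dx = (3/4) - (3/4) = 0.
Hence a_2 = (2/pi)·(0) = 0.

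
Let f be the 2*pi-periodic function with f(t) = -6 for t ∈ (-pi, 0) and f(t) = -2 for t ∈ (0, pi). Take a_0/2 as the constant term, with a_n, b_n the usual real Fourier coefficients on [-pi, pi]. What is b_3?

8/(3*pi)

b_3 = 1/pi ∫_{-pi}^{pi} f(t) sin(3*t) dt.
Split the integral at the breakpoints.
Directly, an antiderivative of (-6) sin(3*t) is 2*cos(3*t); evaluating from -pi to 0: ∫_{-pi}^{0} (-6) sin(3*t) dt = (2) - (-2) = 4.
Directly, an antiderivative of (-2) sin(3*t) is 2*cos(3*t)/3; evaluating from 0 to pi: ∫_{0}^{pi} (-2) sin(3*t) dt = (-2/3) - (2/3) = -4/3.
Summing the pieces and multiplying by (1/pi) gives b_3 = 8/(3*pi).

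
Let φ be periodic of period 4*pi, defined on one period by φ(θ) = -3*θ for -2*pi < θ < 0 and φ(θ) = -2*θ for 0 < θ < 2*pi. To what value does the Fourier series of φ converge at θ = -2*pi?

pi

At θ = -2*pi the one-sided limits are φ(-2*pi^-) = -4*pi and φ(-2*pi^+) = 6*pi.
By Dirichlet's theorem the series converges to their average, [(-4*pi) + (6*pi)]/2 = pi.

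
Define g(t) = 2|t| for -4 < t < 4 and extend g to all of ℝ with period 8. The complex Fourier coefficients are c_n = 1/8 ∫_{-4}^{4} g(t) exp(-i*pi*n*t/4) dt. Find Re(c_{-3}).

-16/(9*pi**2)

Since g is real-valued, Re(c_{-3}) = 1/8 ∫_{-4}^{4} g(t) cos(-3*pi*t/4) dt = a_{3}/2.
g is even and cos(-3*pi*t/4) is even, so the integrand is even: ∫_{-4}^{4} g(t) cos(-3*pi*t/4) dt = 2∫_0^{4} g(t) cos(-3*pi*t/4) dt.
Integrating by parts (boundary term plus one more integral), an antiderivative of (2*t) cos(-3*pi*t/4) is 8*t*sin(3*pi*t/4)/(3*pi) + 32*cos(3*pi*t/4)/(9*pi**2); evaluating from 0 to 4: ∫_{0}^{4} (2*t) cos(-3*pi*t/4) dt = (-32/(9*pi**2)) - (32/(9*pi**2)) = -64/(9*pi**2).
So ∫_{-4}^{4} g(t) cos(-3*pi*t/4) dt = -128/(9*pi**2).
Hence Re(c_{-3}) = (1/8)·(-128/(9*pi**2)) = -16/(9*pi**2).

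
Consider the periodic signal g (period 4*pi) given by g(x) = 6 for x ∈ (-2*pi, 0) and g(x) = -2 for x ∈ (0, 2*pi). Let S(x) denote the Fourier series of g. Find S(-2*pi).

At x = -2*pi the one-sided limits are g(-2*pi^-) = -2 and g(-2*pi^+) = 6.
By Dirichlet's theorem the series converges to their average, [(-2) + (6)]/2 = 2.

2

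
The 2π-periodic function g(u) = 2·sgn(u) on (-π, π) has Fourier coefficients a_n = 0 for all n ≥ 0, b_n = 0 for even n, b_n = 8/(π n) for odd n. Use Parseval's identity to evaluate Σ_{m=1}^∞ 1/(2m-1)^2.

Parseval: Σ b_n^2 = (1/π) ∫_{-π}^{π} g(u)^2 du = 8.
Only odd n contribute, with b_n^2 = 64/(π^2 n^2), so Σ_{m≥1} 1/(2m-1)^2 = π^2·(8)/64 = pi**2/8.

pi**2/8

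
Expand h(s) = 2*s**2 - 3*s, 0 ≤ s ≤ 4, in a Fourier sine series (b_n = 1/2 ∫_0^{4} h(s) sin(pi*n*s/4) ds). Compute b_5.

b_5 = 1/2 ∫_0^{4} (2*s**2 - 3*s) sin(5*pi*s/4) ds.
Integrating by parts twice (tabular method), an antiderivative of (2*s**2 - 3*s) sin(5*pi*s/4) is -8*s**2*cos(5*pi*s/4)/(5*pi) + 64*s*sin(5*pi*s/4)/(25*pi**2) + 12*s*cos(5*pi*s/4)/(5*pi) - 48*sin(5*pi*s/4)/(25*pi**2) + 256*cos(5*pi*s/4)/(125*pi**3); evaluating from 0 to 4: ∫_{0}^{4} (2*s**2 - 3*s) sin(5*pi*s/4) ds = (-256/(125*pi**3) + 16/pi) - (256/(125*pi**3)) = -512/(125*pi**3) + 16/pi.
Hence b_5 = (1/2)·(-512/(125*pi**3) + 16/pi) = -256/(125*pi**3) + 8/pi.

-256/(125*pi**3) + 8/pi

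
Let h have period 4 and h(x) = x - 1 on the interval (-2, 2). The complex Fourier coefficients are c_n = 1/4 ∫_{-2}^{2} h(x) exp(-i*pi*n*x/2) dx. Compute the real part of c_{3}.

0

Since h is real-valued, Re(c_{3}) = 1/4 ∫_{-2}^{2} h(x) cos(3*pi*x/2) dx = a_{3}/2.
Integrating by parts (boundary term plus one more integral), an antiderivative of (x - 1) cos(3*pi*x/2) is 2*x*sin(3*pi*x/2)/(3*pi) - 2*sin(3*pi*x/2)/(3*pi) + 4*cos(3*pi*x/2)/(9*pi**2); evaluating from -2 to 2: ∫_{-2}^{2} (x - 1) cos(3*pi*x/2) dx = (-4/(9*pi**2)) - (-4/(9*pi**2)) = 0.
Hence Re(c_{3}) = (1/4)·(0) = 0.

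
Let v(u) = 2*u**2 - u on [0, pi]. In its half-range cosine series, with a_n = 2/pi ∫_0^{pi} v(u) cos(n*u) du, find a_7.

a_7 = 2/pi ∫_0^{pi} (2*u**2 - u) cos(7*u) du.
Integrating by parts twice (tabular method), an antiderivative of (2*u**2 - u) cos(7*u) is 2*u**2*sin(7*u)/7 - u*sin(7*u)/7 + 4*u*cos(7*u)/49 - 4*sin(7*u)/343 - cos(7*u)/49; evaluating from 0 to pi: ∫_{0}^{pi} (2*u**2 - u) cos(7*u) du = (1/49 - 4*pi/49) - (-1/49) = 2/49 - 4*pi/49.
Hence a_7 = (2/pi)·(2/49 - 4*pi/49) = 4*(1 - 2*pi)/(49*pi).

4*(1 - 2*pi)/(49*pi)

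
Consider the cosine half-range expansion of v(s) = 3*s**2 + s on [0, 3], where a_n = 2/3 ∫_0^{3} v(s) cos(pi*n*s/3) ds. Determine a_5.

a_5 = 2/3 ∫_0^{3} (3*s**2 + s) cos(5*pi*s/3) ds.
Integrating by parts twice (tabular method), an antiderivative of (3*s**2 + s) cos(5*pi*s/3) is 9*s**2*sin(5*pi*s/3)/(5*pi) + 3*s*sin(5*pi*s/3)/(5*pi) + 54*s*cos(5*pi*s/3)/(25*pi**2) - 162*sin(5*pi*s/3)/(125*pi**3) + 9*cos(5*pi*s/3)/(25*pi**2); evaluating from 0 to 3: ∫_{0}^{3} (3*s**2 + s) cos(5*pi*s/3) ds = (-171/(25*pi**2)) - (9/(25*pi**2)) = -36/(5*pi**2).
Hence a_5 = (2/3)·(-36/(5*pi**2)) = -24/(5*pi**2).

-24/(5*pi**2)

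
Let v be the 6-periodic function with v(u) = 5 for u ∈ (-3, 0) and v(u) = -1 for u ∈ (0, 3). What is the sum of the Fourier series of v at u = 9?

u = 9 differs from u = -3 by 2 full period(s), and the series is 6-periodic.
At u = -3 the one-sided limits are v(-3^-) = -1 and v(-3^+) = 5.
By Dirichlet's theorem the series converges to their average, [(-1) + (5)]/2 = 2.

2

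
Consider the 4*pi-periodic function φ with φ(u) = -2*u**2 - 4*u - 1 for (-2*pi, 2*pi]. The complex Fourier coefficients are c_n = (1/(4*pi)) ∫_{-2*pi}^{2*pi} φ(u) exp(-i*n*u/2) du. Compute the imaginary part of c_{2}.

-4

Since φ is real-valued, Im(c_{2}) = -(1/(4*pi)) ∫_{-2*pi}^{2*pi} φ(u) sin(u) du = -b_{2}/2.
Integrating by parts twice (tabular method), an antiderivative of (-2*u**2 - 4*u - 1) sin(u) is 2*u**2*cos(u) - 4*u*sin(u) + 4*u*cos(u) - 4*sin(u) - 3*cos(u); evaluating from -2*pi to 2*pi: ∫_{-2*pi}^{2*pi} (-2*u**2 - 4*u - 1) sin(u) du = (-3 + 8*pi + 8*pi**2) - (-8*pi - 3 + 8*pi**2) = 16*pi.
Hence Im(c_{2}) = (-1/(4*pi))·(16*pi) = -4.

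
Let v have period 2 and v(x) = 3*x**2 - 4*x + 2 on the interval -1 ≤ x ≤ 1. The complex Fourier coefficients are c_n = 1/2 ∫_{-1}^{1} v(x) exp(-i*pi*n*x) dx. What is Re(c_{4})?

Since v is real-valued, Re(c_{4}) = 1/2 ∫_{-1}^{1} v(x) cos(4*pi*x) dx = a_{4}/2.
Integrating by parts twice (tabular method), an antiderivative of (3*x**2 - 4*x + 2) cos(4*pi*x) is 3*x**2*sin(4*pi*x)/(4*pi) - x*sin(4*pi*x)/pi + 3*x*cos(4*pi*x)/(8*pi**2) - 3*sin(4*pi*x)/(32*pi**3) + sin(4*pi*x)/(2*pi) - cos(4*pi*x)/(4*pi**2); evaluating from -1 to 1: ∫_{-1}^{1} (3*x**2 - 4*x + 2) cos(4*pi*x) dx = (1/(8*pi**2)) - (-5/(8*pi**2)) = 3/(4*pi**2).
Hence Re(c_{4}) = (1/2)·(3/(4*pi**2)) = 3/(8*pi**2).

3/(8*pi**2)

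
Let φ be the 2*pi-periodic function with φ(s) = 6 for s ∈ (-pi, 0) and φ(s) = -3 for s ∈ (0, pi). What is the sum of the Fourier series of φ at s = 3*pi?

3/2

s = 3*pi differs from s = -pi by 2 full period(s), and the series is 2*pi-periodic.
At s = -pi the one-sided limits are φ(-pi^-) = -3 and φ(-pi^+) = 6.
By Dirichlet's theorem the series converges to their average, [(-3) + (6)]/2 = 3/2.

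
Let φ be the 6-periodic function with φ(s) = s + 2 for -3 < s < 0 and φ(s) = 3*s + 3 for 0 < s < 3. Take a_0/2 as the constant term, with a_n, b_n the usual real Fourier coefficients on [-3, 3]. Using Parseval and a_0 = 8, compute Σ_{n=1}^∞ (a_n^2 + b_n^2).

Parseval: a_0^2/2 + Σ_{n≥1} (a_n^2+b_n^2) = 1/3 ∫_{-3}^{3} φ(s)^2 ds = 64.
Subtract a_0^2/2 = 32: Σ (a_n^2+b_n^2) = 32.

32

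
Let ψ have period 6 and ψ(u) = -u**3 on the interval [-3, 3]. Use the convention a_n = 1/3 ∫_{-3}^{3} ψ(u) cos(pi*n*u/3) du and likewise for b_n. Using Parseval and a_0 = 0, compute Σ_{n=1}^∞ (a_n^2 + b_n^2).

Parseval: a_0^2/2 + Σ_{n≥1} (a_n^2+b_n^2) = 1/3 ∫_{-3}^{3} ψ(u)^2 du = 1458/7.
Subtract a_0^2/2 = 0: Σ (a_n^2+b_n^2) = 1458/7.

1458/7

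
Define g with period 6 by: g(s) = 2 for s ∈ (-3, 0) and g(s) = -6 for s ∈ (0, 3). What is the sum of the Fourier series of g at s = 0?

At s = 0 the one-sided limits are g(0^-) = 2 and g(0^+) = -6.
By Dirichlet's theorem the series converges to their average, [(2) + (-6)]/2 = -2.

-2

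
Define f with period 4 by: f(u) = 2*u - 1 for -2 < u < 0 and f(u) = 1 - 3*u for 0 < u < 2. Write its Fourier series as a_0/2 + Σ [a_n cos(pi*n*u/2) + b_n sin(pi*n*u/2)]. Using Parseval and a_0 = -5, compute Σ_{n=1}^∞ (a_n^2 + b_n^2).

29/6

Parseval: a_0^2/2 + Σ_{n≥1} (a_n^2+b_n^2) = 1/2 ∫_{-2}^{2} f(u)^2 du = 52/3.
Subtract a_0^2/2 = 25/2: Σ (a_n^2+b_n^2) = 29/6.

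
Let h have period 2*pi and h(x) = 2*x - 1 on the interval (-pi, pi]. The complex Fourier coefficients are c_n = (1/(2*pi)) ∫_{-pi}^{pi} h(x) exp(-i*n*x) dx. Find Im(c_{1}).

-2

Since h is real-valued, Im(c_{1}) = -(1/(2*pi)) ∫_{-pi}^{pi} h(x) sin(x) dx = -b_{1}/2.
Integrating by parts (boundary term plus one more integral), an antiderivative of (2*x - 1) sin(x) is -2*x*cos(x) + 2*sin(x) + cos(x); evaluating from -pi to pi: ∫_{-pi}^{pi} (2*x - 1) sin(x) dx = (-1 + 2*pi) - (-2*pi - 1) = 4*pi.
Hence Im(c_{1}) = (-1/(2*pi))·(4*pi) = -2.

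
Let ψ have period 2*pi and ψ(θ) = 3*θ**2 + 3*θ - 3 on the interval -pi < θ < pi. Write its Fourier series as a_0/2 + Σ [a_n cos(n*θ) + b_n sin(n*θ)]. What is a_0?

-6 + 2*pi**2

a_0 = 1/pi ∫_{-pi}^{pi} ψ(θ) dθ = 1/pi · (2*pi*(-3 + pi**2)) = -6 + 2*pi**2.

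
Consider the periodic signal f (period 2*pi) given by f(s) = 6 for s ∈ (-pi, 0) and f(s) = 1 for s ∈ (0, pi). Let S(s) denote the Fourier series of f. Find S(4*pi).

s = 4*pi differs from s = 0 by 2 full period(s), and the series is 2*pi-periodic.
At s = 0 the one-sided limits are f(0^-) = 6 and f(0^+) = 1.
By Dirichlet's theorem the series converges to their average, [(6) + (1)]/2 = 7/2.

7/2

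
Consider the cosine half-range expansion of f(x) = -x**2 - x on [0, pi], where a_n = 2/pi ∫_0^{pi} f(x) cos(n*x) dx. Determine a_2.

-1

a_2 = 2/pi ∫_0^{pi} (-x**2 - x) cos(2*x) dx.
Integrating by parts twice (tabular method), an antiderivative of (-x**2 - x) cos(2*x) is -x**2*sin(2*x)/2 - x*sin(2*x)/2 - x*cos(2*x)/2 + sin(2*x)/4 - cos(2*x)/4; evaluating from 0 to pi: ∫_{0}^{pi} (-x**2 - x) cos(2*x) dx = (-pi/2 - 1/4) - (-1/4) = -pi/2.
Hence a_2 = (2/pi)·(-pi/2) = -1.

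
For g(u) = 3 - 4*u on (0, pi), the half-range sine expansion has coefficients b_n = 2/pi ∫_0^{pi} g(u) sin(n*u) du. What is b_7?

4*(3 - 2*pi)/(7*pi)

b_7 = 2/pi ∫_0^{pi} (3 - 4*u) sin(7*u) du.
Integrating by parts (boundary term plus one more integral), an antiderivative of (3 - 4*u) sin(7*u) is 4*u*cos(7*u)/7 - 4*sin(7*u)/49 - 3*cos(7*u)/7; evaluating from 0 to pi: ∫_{0}^{pi} (3 - 4*u) sin(7*u) du = (3/7 - 4*pi/7) - (-3/7) = 6/7 - 4*pi/7.
Hence b_7 = (2/pi)·(6/7 - 4*pi/7) = 4*(3 - 2*pi)/(7*pi).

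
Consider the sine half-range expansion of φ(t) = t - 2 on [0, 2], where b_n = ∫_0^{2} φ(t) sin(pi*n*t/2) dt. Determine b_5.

b_5 = ∫_0^{2} (t - 2) sin(5*pi*t/2) dt.
Integrating by parts (boundary term plus one more integral), an antiderivative of (t - 2) sin(5*pi*t/2) is -2*t*cos(5*pi*t/2)/(5*pi) + 4*sin(5*pi*t/2)/(25*pi**2) + 4*cos(5*pi*t/2)/(5*pi); evaluating from 0 to 2: ∫_{0}^{2} (t - 2) sin(5*pi*t/2) dt = (0) - (4/(5*pi)) = -4/(5*pi).
Hence b_5 = -4/(5*pi).

-4/(5*pi)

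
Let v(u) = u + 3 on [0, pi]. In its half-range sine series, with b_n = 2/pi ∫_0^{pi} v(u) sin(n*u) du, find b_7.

b_7 = 2/pi ∫_0^{pi} (u + 3) sin(7*u) du.
Integrating by parts (boundary term plus one more integral), an antiderivative of (u + 3) sin(7*u) is -u*cos(7*u)/7 + sin(7*u)/49 - 3*cos(7*u)/7; evaluating from 0 to pi: ∫_{0}^{pi} (u + 3) sin(7*u) du = (3/7 + pi/7) - (-3/7) = pi/7 + 6/7.
Hence b_7 = (2/pi)·(pi/7 + 6/7) = 2*(pi + 6)/(7*pi).

2*(pi + 6)/(7*pi)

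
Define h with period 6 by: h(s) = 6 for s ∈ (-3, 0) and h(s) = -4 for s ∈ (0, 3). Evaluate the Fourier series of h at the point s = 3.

At s = 3 the one-sided limits are h(3^-) = -4 and h(3^+) = 6.
By Dirichlet's theorem the series converges to their average, [(-4) + (6)]/2 = 1.

1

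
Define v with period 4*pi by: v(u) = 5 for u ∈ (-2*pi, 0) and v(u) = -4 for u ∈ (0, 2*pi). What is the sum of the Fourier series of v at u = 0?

1/2

At u = 0 the one-sided limits are v(0^-) = 5 and v(0^+) = -4.
By Dirichlet's theorem the series converges to their average, [(5) + (-4)]/2 = 1/2.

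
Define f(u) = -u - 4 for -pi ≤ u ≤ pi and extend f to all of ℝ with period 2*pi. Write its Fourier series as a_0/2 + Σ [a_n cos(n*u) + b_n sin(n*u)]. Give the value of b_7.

-2/7

b_7 = 1/pi ∫_{-pi}^{pi} f(u) sin(7*u) du.
Integrating by parts (boundary term plus one more integral), an antiderivative of (-u - 4) sin(7*u) is u*cos(7*u)/7 - sin(7*u)/49 + 4*cos(7*u)/7; evaluating from -pi to pi: ∫_{-pi}^{pi} (-u - 4) sin(7*u) du = (-4/7 - pi/7) - (-4/7 + pi/7) = -2*pi/7.
Hence b_7 = (1/pi)·(-2*pi/7) = -2/7.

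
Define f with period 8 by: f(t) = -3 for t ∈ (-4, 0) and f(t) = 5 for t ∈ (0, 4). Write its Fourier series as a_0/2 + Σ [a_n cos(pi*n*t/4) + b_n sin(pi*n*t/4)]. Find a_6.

a_6 = 1/4 ∫_{-4}^{4} f(t) cos(3*pi*t/2) dt.
Split the integral at the breakpoints.
Directly, an antiderivative of (-3) cos(3*pi*t/2) is -2*sin(3*pi*t/2)/pi; evaluating from -4 to 0: ∫_{-4}^{0} (-3) cos(3*pi*t/2) dt = (0) - (0) = 0.
Directly, an antiderivative of (5) cos(3*pi*t/2) is 10*sin(3*pi*t/2)/(3*pi); evaluating from 0 to 4: ∫_{0}^{4} (5) cos(3*pi*t/2) dt = (0) - (0) = 0.
Summing the pieces and multiplying by (1/4) gives a_6 = 0.

0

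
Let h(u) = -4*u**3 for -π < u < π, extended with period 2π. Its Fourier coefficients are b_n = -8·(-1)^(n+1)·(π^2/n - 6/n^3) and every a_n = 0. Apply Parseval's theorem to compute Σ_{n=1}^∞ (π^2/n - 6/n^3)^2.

Parseval: Σ b_n^2 = (1/π) ∫_{-π}^{π} h(u)^2 du = 32*pi**6/7.
b_n^2 = 64·(π^2/n - 6/n^3)^2, so the sum equals (32*pi**6/7)/64 = pi**6/14.

pi**6/14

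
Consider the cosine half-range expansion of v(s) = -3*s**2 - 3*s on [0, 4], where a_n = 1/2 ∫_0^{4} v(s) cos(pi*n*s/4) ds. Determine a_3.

a_3 = 1/2 ∫_0^{4} (-3*s**2 - 3*s) cos(3*pi*s/4) ds.
Integrating by parts twice (tabular method), an antiderivative of (-3*s**2 - 3*s) cos(3*pi*s/4) is -4*s**2*sin(3*pi*s/4)/pi - 4*s*sin(3*pi*s/4)/pi - 32*s*cos(3*pi*s/4)/(3*pi**2) + 128*sin(3*pi*s/4)/(9*pi**3) - 16*cos(3*pi*s/4)/(3*pi**2); evaluating from 0 to 4: ∫_{0}^{4} (-3*s**2 - 3*s) cos(3*pi*s/4) ds = (48/pi**2) - (-16/(3*pi**2)) = 160/(3*pi**2).
Hence a_3 = (1/2)·(160/(3*pi**2)) = 80/(3*pi**2).

80/(3*pi**2)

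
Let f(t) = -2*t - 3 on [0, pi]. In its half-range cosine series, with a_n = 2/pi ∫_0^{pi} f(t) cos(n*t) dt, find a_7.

a_7 = 2/pi ∫_0^{pi} (-2*t - 3) cos(7*t) dt.
Integrating by parts (boundary term plus one more integral), an antiderivative of (-2*t - 3) cos(7*t) is -2*t*sin(7*t)/7 - 3*sin(7*t)/7 - 2*cos(7*t)/49; evaluating from 0 to pi: ∫_{0}^{pi} (-2*t - 3) cos(7*t) dt = (2/49) - (-2/49) = 4/49.
Hence a_7 = (2/pi)·(4/49) = 8/(49*pi).

8/(49*pi)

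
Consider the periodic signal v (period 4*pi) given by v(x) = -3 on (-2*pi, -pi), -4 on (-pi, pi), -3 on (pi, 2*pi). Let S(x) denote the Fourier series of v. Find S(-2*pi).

v is continuous at x = -2*pi with value -3, so the series converges to -3 there.

-3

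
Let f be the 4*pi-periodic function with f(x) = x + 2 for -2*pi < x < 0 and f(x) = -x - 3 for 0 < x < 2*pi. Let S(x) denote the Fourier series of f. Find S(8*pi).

-1/2

x = 8*pi differs from x = 0 by 2 full period(s), and the series is 4*pi-periodic.
At x = 0 the one-sided limits are f(0^-) = 2 and f(0^+) = -3.
By Dirichlet's theorem the series converges to their average, [(2) + (-3)]/2 = -1/2.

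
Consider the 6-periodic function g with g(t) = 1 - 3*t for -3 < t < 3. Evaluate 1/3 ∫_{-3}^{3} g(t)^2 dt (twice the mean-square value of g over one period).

56

1/3 ∫_{-3}^{3} g(t)^2 dt = 1/3 · (168) = 56.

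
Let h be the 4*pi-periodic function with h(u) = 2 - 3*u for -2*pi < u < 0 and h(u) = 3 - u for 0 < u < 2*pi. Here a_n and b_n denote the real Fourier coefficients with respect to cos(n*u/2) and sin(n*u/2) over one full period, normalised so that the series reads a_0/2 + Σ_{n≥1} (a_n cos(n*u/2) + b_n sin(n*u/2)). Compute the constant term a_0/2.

5/2 + pi

a_0 = (1/(2*pi)) ∫_{-2*pi}^{2*pi} h(u) du = (1/(2*pi)) · (2*pi*(5 + 2*pi)) = 5 + 2*pi.
So the constant term a_0/2 = 5/2 + pi.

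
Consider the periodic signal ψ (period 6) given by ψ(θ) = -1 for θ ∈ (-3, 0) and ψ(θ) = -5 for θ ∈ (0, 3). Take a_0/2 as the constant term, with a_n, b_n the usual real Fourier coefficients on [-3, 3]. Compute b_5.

b_5 = 1/3 ∫_{-3}^{3} ψ(θ) sin(5*pi*θ/3) dθ.
Split the integral at the breakpoints.
Directly, an antiderivative of (-1) sin(5*pi*θ/3) is 3*cos(5*pi*θ/3)/(5*pi); evaluating from -3 to 0: ∫_{-3}^{0} (-1) sin(5*pi*θ/3) dθ = (3/(5*pi)) - (-3/(5*pi)) = 6/(5*pi).
Directly, an antiderivative of (-5) sin(5*pi*θ/3) is 3*cos(5*pi*θ/3)/pi; evaluating from 0 to 3: ∫_{0}^{3} (-5) sin(5*pi*θ/3) dθ = (-3/pi) - (3/pi) = -6/pi.
Summing the pieces and multiplying by (1/3) gives b_5 = -8/(5*pi).

-8/(5*pi)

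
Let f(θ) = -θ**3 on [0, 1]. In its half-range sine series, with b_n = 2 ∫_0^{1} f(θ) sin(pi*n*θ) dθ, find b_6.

(-1 + 6*pi**2)/(18*pi**3)

b_6 = 2 ∫_0^{1} (-θ**3) sin(6*pi*θ) dθ.
Integrating by parts three times (tabular method), an antiderivative of (-θ**3) sin(6*pi*θ) is θ**3*cos(6*pi*θ)/(6*pi) - θ**2*sin(6*pi*θ)/(12*pi**2) - θ*cos(6*pi*θ)/(36*pi**3) + sin(6*pi*θ)/(216*pi**4); evaluating from 0 to 1: ∫_{0}^{1} (-θ**3) sin(6*pi*θ) dθ = ((-1 + 6*pi**2)/(36*pi**3)) - (0) = (-1 + 6*pi**2)/(36*pi**3).
Hence b_6 = 2·((-1 + 6*pi**2)/(36*pi**3)) = (-1 + 6*pi**2)/(18*pi**3).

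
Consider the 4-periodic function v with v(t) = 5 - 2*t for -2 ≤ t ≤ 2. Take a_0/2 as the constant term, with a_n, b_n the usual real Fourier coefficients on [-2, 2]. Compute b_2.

b_2 = 1/2 ∫_{-2}^{2} v(t) sin(pi*t) dt.
Integrating by parts (boundary term plus one more integral), an antiderivative of (5 - 2*t) sin(pi*t) is 2*t*cos(pi*t)/pi - 2*sin(pi*t)/pi**2 - 5*cos(pi*t)/pi; evaluating from -2 to 2: ∫_{-2}^{2} (5 - 2*t) sin(pi*t) dt = (-1/pi) - (-9/pi) = 8/pi.
Hence b_2 = (1/2)·(8/pi) = 4/pi.

4/pi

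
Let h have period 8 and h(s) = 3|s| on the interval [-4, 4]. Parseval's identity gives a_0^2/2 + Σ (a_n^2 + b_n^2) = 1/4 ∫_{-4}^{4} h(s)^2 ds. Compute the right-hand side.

96

1/4 ∫_{-4}^{4} h(s)^2 ds = 1/4 · (384) = 96.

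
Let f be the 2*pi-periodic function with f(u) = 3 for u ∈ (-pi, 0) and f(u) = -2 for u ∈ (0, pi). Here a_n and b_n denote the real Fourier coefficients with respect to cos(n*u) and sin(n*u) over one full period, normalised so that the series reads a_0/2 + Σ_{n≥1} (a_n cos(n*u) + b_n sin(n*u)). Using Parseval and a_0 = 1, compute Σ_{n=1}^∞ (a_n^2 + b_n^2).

Parseval: a_0^2/2 + Σ_{n≥1} (a_n^2+b_n^2) = 1/pi ∫_{-pi}^{pi} f(u)^2 du = 13.
Subtract a_0^2/2 = 1/2: Σ (a_n^2+b_n^2) = 25/2.

25/2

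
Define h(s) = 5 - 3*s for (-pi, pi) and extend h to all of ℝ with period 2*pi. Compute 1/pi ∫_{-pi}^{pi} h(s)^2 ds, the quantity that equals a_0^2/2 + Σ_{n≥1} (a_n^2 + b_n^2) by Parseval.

1/pi ∫_{-pi}^{pi} h(s)^2 ds = 1/pi · (50*pi + 6*pi**3) = 50 + 6*pi**2.

50 + 6*pi**2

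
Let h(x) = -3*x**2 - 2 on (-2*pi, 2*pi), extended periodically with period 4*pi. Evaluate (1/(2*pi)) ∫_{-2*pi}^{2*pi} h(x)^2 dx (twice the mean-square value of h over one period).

(1/(2*pi)) ∫_{-2*pi}^{2*pi} h(x)^2 dx = (1/(2*pi)) · (16*pi + 64*pi**3 + 576*pi**5/5) = 8 + 32*pi**2 + 288*pi**4/5.

8 + 32*pi**2 + 288*pi**4/5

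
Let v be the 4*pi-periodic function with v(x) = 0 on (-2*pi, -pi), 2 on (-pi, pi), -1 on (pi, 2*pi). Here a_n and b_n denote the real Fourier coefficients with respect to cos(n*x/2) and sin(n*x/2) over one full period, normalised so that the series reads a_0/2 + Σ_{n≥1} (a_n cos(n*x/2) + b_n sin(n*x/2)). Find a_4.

a_4 = (1/(2*pi)) ∫_{-2*pi}^{2*pi} v(x) cos(2*x) dx.
Split the integral at the breakpoints.
∫_{-2*pi}^{-pi} (0) cos(2*x) dx = 0.
Directly, an antiderivative of (2) cos(2*x) is sin(2*x); evaluating from -pi to pi: ∫_{-pi}^{pi} (2) cos(2*x) dx = (0) - (0) = 0.
Directly, an antiderivative of (-1) cos(2*x) is -sin(2*x)/2; evaluating from pi to 2*pi: ∫_{pi}^{2*pi} (-1) cos(2*x) dx = (0) - (0) = 0.
Summing the pieces and multiplying by (1/(2*pi)) gives a_4 = 0.

0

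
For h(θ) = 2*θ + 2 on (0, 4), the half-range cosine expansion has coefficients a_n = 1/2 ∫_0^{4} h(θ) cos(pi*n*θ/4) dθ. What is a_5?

-32/(25*pi**2)

a_5 = 1/2 ∫_0^{4} (2*θ + 2) cos(5*pi*θ/4) dθ.
Integrating by parts (boundary term plus one more integral), an antiderivative of (2*θ + 2) cos(5*pi*θ/4) is 8*θ*sin(5*pi*θ/4)/(5*pi) + 8*sin(5*pi*θ/4)/(5*pi) + 32*cos(5*pi*θ/4)/(25*pi**2); evaluating from 0 to 4: ∫_{0}^{4} (2*θ + 2) cos(5*pi*θ/4) dθ = (-32/(25*pi**2)) - (32/(25*pi**2)) = -64/(25*pi**2).
Hence a_5 = (1/2)·(-64/(25*pi**2)) = -32/(25*pi**2).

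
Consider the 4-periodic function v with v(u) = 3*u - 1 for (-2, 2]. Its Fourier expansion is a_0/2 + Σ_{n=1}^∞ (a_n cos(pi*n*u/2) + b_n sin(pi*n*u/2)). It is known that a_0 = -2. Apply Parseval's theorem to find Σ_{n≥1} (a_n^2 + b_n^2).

Parseval: a_0^2/2 + Σ_{n≥1} (a_n^2+b_n^2) = 1/2 ∫_{-2}^{2} v(u)^2 du = 26.
Subtract a_0^2/2 = 2: Σ (a_n^2+b_n^2) = 24.

24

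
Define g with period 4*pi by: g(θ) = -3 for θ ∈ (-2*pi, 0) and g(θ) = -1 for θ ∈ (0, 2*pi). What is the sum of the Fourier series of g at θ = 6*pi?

θ = 6*pi differs from θ = 2*pi by 1 full period(s), and the series is 4*pi-periodic.
At θ = 2*pi the one-sided limits are g(2*pi^-) = -1 and g(2*pi^+) = -3.
By Dirichlet's theorem the series converges to their average, [(-1) + (-3)]/2 = -2.

-2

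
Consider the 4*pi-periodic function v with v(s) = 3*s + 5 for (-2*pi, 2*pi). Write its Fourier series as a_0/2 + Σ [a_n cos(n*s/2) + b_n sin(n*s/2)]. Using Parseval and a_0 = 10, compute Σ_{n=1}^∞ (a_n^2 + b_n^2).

24*pi**2

Parseval: a_0^2/2 + Σ_{n≥1} (a_n^2+b_n^2) = (1/(2*pi)) ∫_{-2*pi}^{2*pi} v(s)^2 ds = 50 + 24*pi**2.
Subtract a_0^2/2 = 50: Σ (a_n^2+b_n^2) = 24*pi**2.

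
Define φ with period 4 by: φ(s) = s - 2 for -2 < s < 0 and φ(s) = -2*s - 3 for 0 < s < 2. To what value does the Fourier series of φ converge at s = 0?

At s = 0 the one-sided limits are φ(0^-) = -2 and φ(0^+) = -3.
By Dirichlet's theorem the series converges to their average, [(-2) + (-3)]/2 = -5/2.

-5/2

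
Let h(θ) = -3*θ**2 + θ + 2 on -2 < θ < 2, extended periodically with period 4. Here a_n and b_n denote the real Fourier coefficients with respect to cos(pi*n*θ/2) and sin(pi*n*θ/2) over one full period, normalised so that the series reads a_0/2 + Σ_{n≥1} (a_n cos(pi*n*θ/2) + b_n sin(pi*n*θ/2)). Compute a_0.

a_0 = 1/2 ∫_{-2}^{2} h(θ) dθ = 1/2 · (-8) = -4.

-4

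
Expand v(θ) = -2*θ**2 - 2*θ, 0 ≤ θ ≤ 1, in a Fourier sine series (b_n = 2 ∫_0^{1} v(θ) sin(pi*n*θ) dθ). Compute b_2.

4/pi

b_2 = 2 ∫_0^{1} (-2*θ**2 - 2*θ) sin(2*pi*θ) dθ.
Integrating by parts twice (tabular method), an antiderivative of (-2*θ**2 - 2*θ) sin(2*pi*θ) is θ**2*cos(2*pi*θ)/pi - θ*sin(2*pi*θ)/pi**2 + θ*cos(2*pi*θ)/pi - sin(2*pi*θ)/(2*pi**2) - cos(2*pi*θ)/(2*pi**3); evaluating from 0 to 1: ∫_{0}^{1} (-2*θ**2 - 2*θ) sin(2*pi*θ) dθ = (-1/(2*pi**3) + 2/pi) - (-1/(2*pi**3)) = 2/pi.
Hence b_2 = 2·(2/pi) = 4/pi.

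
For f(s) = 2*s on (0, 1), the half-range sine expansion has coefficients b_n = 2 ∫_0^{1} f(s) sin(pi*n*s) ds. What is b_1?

4/pi

b_1 = 2 ∫_0^{1} (2*s) sin(pi*s) ds.
Integrating by parts (boundary term plus one more integral), an antiderivative of (2*s) sin(pi*s) is -2*s*cos(pi*s)/pi + 2*sin(pi*s)/pi**2; evaluating from 0 to 1: ∫_{0}^{1} (2*s) sin(pi*s) ds = (2/pi) - (0) = 2/pi.
Hence b_1 = 2·(2/pi) = 4/pi.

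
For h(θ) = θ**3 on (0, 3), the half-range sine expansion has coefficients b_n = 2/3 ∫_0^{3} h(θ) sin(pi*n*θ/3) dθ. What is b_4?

27*(3 - 8*pi**2)/(16*pi**3)

b_4 = 2/3 ∫_0^{3} (θ**3) sin(4*pi*θ/3) dθ.
Integrating by parts three times (tabular method), an antiderivative of (θ**3) sin(4*pi*θ/3) is -3*θ**3*cos(4*pi*θ/3)/(4*pi) + 27*θ**2*sin(4*pi*θ/3)/(16*pi**2) + 81*θ*cos(4*pi*θ/3)/(32*pi**3) - 243*sin(4*pi*θ/3)/(128*pi**4); evaluating from 0 to 3: ∫_{0}^{3} (θ**3) sin(4*pi*θ/3) dθ = (81*(3 - 8*pi**2)/(32*pi**3)) - (0) = 81*(3 - 8*pi**2)/(32*pi**3).
Hence b_4 = (2/3)·(81*(3 - 8*pi**2)/(32*pi**3)) = 27*(3 - 8*pi**2)/(16*pi**3).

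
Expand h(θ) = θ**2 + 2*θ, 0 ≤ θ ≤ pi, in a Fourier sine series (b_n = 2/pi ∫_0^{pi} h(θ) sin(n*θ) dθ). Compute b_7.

2*(-4 + 98*pi + 49*pi**2)/(343*pi)

b_7 = 2/pi ∫_0^{pi} (θ**2 + 2*θ) sin(7*θ) dθ.
Integrating by parts twice (tabular method), an antiderivative of (θ**2 + 2*θ) sin(7*θ) is -θ**2*cos(7*θ)/7 + 2*θ*sin(7*θ)/49 - 2*θ*cos(7*θ)/7 + 2*sin(7*θ)/49 + 2*cos(7*θ)/343; evaluating from 0 to pi: ∫_{0}^{pi} (θ**2 + 2*θ) sin(7*θ) dθ = (-2/343 + 2*pi/7 + pi**2/7) - (2/343) = -4/343 + 2*pi/7 + pi**2/7.
Hence b_7 = (2/pi)·(-4/343 + 2*pi/7 + pi**2/7) = 2*(-4 + 98*pi + 49*pi**2)/(343*pi).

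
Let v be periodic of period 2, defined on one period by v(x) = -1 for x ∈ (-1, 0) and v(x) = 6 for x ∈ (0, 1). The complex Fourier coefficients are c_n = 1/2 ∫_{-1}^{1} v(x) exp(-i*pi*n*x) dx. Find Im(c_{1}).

-7/pi

Since v is real-valued, Im(c_{1}) = -1/2 ∫_{-1}^{1} v(x) sin(pi*x) dx = -b_{1}/2.
Split the integral at the breakpoints.
Directly, an antiderivative of (-1) sin(pi*x) is cos(pi*x)/pi; evaluating from -1 to 0: ∫_{-1}^{0} (-1) sin(pi*x) dx = (1/pi) - (-1/pi) = 2/pi.
Directly, an antiderivative of (6) sin(pi*x) is -6*cos(pi*x)/pi; evaluating from 0 to 1: ∫_{0}^{1} (6) sin(pi*x) dx = (6/pi) - (-6/pi) = 12/pi.
So ∫_{-1}^{1} v(x) sin(pi*x) dx = 14/pi.
Hence Im(c_{1}) = (-1/2)·(14/pi) = -7/pi.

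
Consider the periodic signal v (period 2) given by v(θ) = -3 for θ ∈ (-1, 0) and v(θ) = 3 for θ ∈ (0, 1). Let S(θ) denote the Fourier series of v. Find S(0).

0

At θ = 0 the one-sided limits are v(0^-) = -3 and v(0^+) = 3.
By Dirichlet's theorem the series converges to their average, [(-3) + (3)]/2 = 0.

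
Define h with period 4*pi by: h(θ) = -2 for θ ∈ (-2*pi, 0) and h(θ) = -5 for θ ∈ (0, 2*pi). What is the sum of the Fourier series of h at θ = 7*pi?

θ = 7*pi differs from θ = -pi by 2 full period(s), and the series is 4*pi-periodic.
h is continuous at θ = -pi with value -2, so the series converges to -2 there.

-2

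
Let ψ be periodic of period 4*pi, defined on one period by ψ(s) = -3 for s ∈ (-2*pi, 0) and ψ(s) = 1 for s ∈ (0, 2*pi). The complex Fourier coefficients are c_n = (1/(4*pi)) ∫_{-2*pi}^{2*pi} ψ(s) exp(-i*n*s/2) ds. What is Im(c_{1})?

-4/pi

Since ψ is real-valued, Im(c_{1}) = -(1/(4*pi)) ∫_{-2*pi}^{2*pi} ψ(s) sin(s/2) ds = -b_{1}/2.
Split the integral at the breakpoints.
Directly, an antiderivative of (-3) sin(s/2) is 6*cos(s/2); evaluating from -2*pi to 0: ∫_{-2*pi}^{0} (-3) sin(s/2) ds = (6) - (-6) = 12.
Directly, an antiderivative of (1) sin(s/2) is -2*cos(s/2); evaluating from 0 to 2*pi: ∫_{0}^{2*pi} (1) sin(s/2) ds = (2) - (-2) = 4.
So ∫_{-2*pi}^{2*pi} ψ(s) sin(s/2) ds = 16.
Hence Im(c_{1}) = (-1/(4*pi))·(16) = -4/pi.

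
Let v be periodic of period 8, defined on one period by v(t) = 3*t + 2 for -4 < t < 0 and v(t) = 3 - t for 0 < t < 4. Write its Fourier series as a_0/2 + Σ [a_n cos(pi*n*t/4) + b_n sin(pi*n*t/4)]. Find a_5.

a_5 = 1/4 ∫_{-4}^{4} v(t) cos(5*pi*t/4) dt.
Split the integral at the breakpoints.
Integrating by parts (boundary term plus one more integral), an antiderivative of (3*t + 2) cos(5*pi*t/4) is 12*t*sin(5*pi*t/4)/(5*pi) + 8*sin(5*pi*t/4)/(5*pi) + 48*cos(5*pi*t/4)/(25*pi**2); evaluating from -4 to 0: ∫_{-4}^{0} (3*t + 2) cos(5*pi*t/4) dt = (48/(25*pi**2)) - (-48/(25*pi**2)) = 96/(25*pi**2).
Integrating by parts (boundary term plus one more integral), an antiderivative of (3 - t) cos(5*pi*t/4) is -4*t*sin(5*pi*t/4)/(5*pi) + 12*sin(5*pi*t/4)/(5*pi) - 16*cos(5*pi*t/4)/(25*pi**2); evaluating from 0 to 4: ∫_{0}^{4} (3 - t) cos(5*pi*t/4) dt = (16/(25*pi**2)) - (-16/(25*pi**2)) = 32/(25*pi**2).
Summing the pieces and multiplying by (1/4) gives a_5 = 32/(25*pi**2).

32/(25*pi**2)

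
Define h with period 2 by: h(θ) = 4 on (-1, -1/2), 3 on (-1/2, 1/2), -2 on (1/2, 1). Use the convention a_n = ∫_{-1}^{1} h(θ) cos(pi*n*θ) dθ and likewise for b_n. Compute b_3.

-2/pi

b_3 = ∫_{-1}^{1} h(θ) sin(3*pi*θ) dθ.
Split the integral at the breakpoints.
Directly, an antiderivative of (4) sin(3*pi*θ) is -4*cos(3*pi*θ)/(3*pi); evaluating from -1 to -1/2: ∫_{-1}^{-1/2} (4) sin(3*pi*θ) dθ = (0) - (4/(3*pi)) = -4/(3*pi).
Directly, an antiderivative of (3) sin(3*pi*θ) is -cos(3*pi*θ)/pi; evaluating from -1/2 to 1/2: ∫_{-1/2}^{1/2} (3) sin(3*pi*θ) dθ = (0) - (0) = 0.
Directly, an antiderivative of (-2) sin(3*pi*θ) is 2*cos(3*pi*θ)/(3*pi); evaluating from 1/2 to 1: ∫_{1/2}^{1} (-2) sin(3*pi*θ) dθ = (-2/(3*pi)) - (0) = -2/(3*pi).
Summing the pieces gives b_3 = -2/pi.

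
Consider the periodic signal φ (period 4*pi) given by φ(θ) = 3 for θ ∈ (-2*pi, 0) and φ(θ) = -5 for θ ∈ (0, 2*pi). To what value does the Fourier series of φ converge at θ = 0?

At θ = 0 the one-sided limits are φ(0^-) = 3 and φ(0^+) = -5.
By Dirichlet's theorem the series converges to their average, [(3) + (-5)]/2 = -1.

-1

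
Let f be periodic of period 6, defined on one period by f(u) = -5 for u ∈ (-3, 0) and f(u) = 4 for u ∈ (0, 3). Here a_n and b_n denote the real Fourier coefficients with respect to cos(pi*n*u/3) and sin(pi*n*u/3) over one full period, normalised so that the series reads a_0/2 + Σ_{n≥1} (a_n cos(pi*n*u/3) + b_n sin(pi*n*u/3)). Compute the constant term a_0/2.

a_0 = 1/3 ∫_{-3}^{3} f(u) du = 1/3 · (-3) = -1.
So the constant term a_0/2 = -1/2.

-1/2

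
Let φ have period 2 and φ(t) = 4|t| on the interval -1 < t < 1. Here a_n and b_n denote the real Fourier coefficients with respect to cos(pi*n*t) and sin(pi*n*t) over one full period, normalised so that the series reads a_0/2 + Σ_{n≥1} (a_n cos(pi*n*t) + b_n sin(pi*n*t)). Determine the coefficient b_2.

0

b_2 = ∫_{-1}^{1} φ(t) sin(2*pi*t) dt.
φ is even and sin(2*pi*t) is odd, so the integrand is odd over a symmetric interval and the integral vanishes.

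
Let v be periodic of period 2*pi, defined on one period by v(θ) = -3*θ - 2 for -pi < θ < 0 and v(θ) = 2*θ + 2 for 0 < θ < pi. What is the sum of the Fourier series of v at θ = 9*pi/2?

θ = 9*pi/2 differs from θ = pi/2 by 2 full period(s), and the series is 2*pi-periodic.
v is continuous at θ = pi/2 with value 2 + pi, so the series converges to 2 + pi there.

2 + pi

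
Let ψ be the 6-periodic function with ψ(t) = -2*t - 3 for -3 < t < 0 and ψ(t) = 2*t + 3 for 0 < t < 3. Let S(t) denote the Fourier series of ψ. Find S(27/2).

t = 27/2 differs from t = 3/2 by 2 full period(s), and the series is 6-periodic.
ψ is continuous at t = 3/2 with value 6, so the series converges to 6 there.

6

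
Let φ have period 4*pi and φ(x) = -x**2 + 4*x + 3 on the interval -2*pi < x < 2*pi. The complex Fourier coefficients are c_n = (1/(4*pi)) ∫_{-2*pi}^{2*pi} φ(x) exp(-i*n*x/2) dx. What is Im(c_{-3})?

Since φ is real-valued, Im(c_{-3}) = -(1/(4*pi)) ∫_{-2*pi}^{2*pi} φ(x) sin(-3*x/2) dx = b_{3}/2.
Integrating by parts twice (tabular method), an antiderivative of (-x**2 + 4*x + 3) sin(-3*x/2) is -2*x**2*cos(3*x/2)/3 + 8*x*sin(3*x/2)/9 + 8*x*cos(3*x/2)/3 - 16*sin(3*x/2)/9 + 70*cos(3*x/2)/27; evaluating from -2*pi to 2*pi: ∫_{-2*pi}^{2*pi} (-x**2 + 4*x + 3) sin(-3*x/2) dx = (-16*pi/3 - 70/27 + 8*pi**2/3) - (-70/27 + 16*pi/3 + 8*pi**2/3) = -32*pi/3.
Hence Im(c_{-3}) = (-1/(4*pi))·(-32*pi/3) = 8/3.

8/3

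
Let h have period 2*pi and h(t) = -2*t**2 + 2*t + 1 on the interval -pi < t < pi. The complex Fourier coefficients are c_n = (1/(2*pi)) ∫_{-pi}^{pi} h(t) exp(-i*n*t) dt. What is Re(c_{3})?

4/9

Since h is real-valued, Re(c_{3}) = (1/(2*pi)) ∫_{-pi}^{pi} h(t) cos(3*t) dt = a_{3}/2.
Integrating by parts twice (tabular method), an antiderivative of (-2*t**2 + 2*t + 1) cos(3*t) is -2*t**2*sin(3*t)/3 + 2*t*sin(3*t)/3 - 4*t*cos(3*t)/9 + 13*sin(3*t)/27 + 2*cos(3*t)/9; evaluating from -pi to pi: ∫_{-pi}^{pi} (-2*t**2 + 2*t + 1) cos(3*t) dt = (-2/9 + 4*pi/9) - (-4*pi/9 - 2/9) = 8*pi/9.
Hence Re(c_{3}) = (1/(2*pi))·(8*pi/9) = 4/9.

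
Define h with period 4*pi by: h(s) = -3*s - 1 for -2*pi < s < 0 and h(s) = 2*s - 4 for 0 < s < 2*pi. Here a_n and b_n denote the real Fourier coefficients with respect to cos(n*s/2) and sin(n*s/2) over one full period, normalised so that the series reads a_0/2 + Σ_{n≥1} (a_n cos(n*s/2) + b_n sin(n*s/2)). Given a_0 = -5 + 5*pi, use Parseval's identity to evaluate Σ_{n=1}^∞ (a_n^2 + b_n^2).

9/2 + 3*pi + 29*pi**2/6

Parseval: a_0^2/2 + Σ_{n≥1} (a_n^2+b_n^2) = (1/(2*pi)) ∫_{-2*pi}^{2*pi} h(s)^2 ds = -22*pi + 17 + 52*pi**2/3.
Subtract a_0^2/2 = 25*(1 - pi)**2/2: Σ (a_n^2+b_n^2) = 9/2 + 3*pi + 29*pi**2/6.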